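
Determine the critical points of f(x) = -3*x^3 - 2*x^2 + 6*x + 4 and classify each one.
f'(x) = -9*x^2 - 4*x + 6

Solve f'(x) = 0:
  9*x^2 + 4*x - 6 = 0 has no rational roots; quadratic formula: x = (-4 ± √232)/18.
  ⇒ x = -sqrt(58)/9 - 2/9 ≈ -1.0684, -2/9 + sqrt(58)/9 ≈ 0.6240

f''(x) = -18*x - 4
Second-derivative test at each critical point:
  f''(-1.0684) = 15.2315 > 0 → local minimum
  f''(0.6240) = -15.2315 < 0 → local maximum

Critical points: x = -sqrt(58)/9 - 2/9 ≈ -1.0684 (local minimum); x = -2/9 + sqrt(58)/9 ≈ 0.6240 (local maximum)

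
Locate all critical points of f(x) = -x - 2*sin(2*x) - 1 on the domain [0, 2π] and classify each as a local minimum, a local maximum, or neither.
f'(x) = 8*sin(x)^2 - 5

Solve f'(x) = 0 on [0, 2π]:
  f'(x) = 0 ⇔ cos(2*x) = -1/4, i.e. 2*x = ±arccos(-1/4) + 2nπ; keep the solutions lying in [0, 2π].
  ⇒ x = acos(-1/4)/2 ≈ 0.9117, pi - acos(-1/4)/2 ≈ 2.2299, acos(-1/4)/2 + pi ≈ 4.0533, -acos(-1/4)/2 + 2*pi ≈ 5.3714

f''(x) = 8*sin(2*x)
Second-derivative test at each critical point:
  f''(0.9117) = 7.7460 > 0 → local minimum
  f''(2.2299) = -7.7460 < 0 → local maximum
  f''(4.0533) = 7.7460 > 0 → local minimum
  f''(5.3714) = -7.7460 < 0 → local maximum

Critical points: x = acos(-1/4)/2 ≈ 0.9117 (local minimum); x = pi - acos(-1/4)/2 ≈ 2.2299 (local maximum); x = acos(-1/4)/2 + pi ≈ 4.0533 (local minimum); x = -acos(-1/4)/2 + 2*pi ≈ 5.3714 (local maximum)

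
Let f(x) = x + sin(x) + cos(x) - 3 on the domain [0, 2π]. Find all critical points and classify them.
f'(x) = -sin(x) + cos(x) + 1

Solve f'(x) = 0 on [0, 2π]:
  f'(x) = 0 ⇔ -sin(x) + cos(x) = -1. Write the left side as R·cos(x + φ) with R = √(1² + 1²) = sqrt(2), cos φ = sqrt(2)/2, sin φ = sqrt(2)/2; then cos(x + φ) = -sqrt(2)/2. Solve for x and keep the solutions lying in [0, 2π].
  ⇒ x = pi/2 ≈ 1.5708, pi ≈ 3.1416

f''(x) = -sin(x) - cos(x)
Second-derivative test at each critical point:
  f''(1.5708) = -1 < 0 → local maximum
  f''(3.1416) = 1 > 0 → local minimum

Critical points: x = pi/2 ≈ 1.5708 (local maximum); x = pi ≈ 3.1416 (local minimum)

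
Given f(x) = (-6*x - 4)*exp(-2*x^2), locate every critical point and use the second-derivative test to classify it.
f'(x) = 2*(4*x*(3*x + 2) - 3)*exp(-2*x^2)

Solve f'(x) = 0:
  f'(x) = (24*x^2 + 16*x - 6)·exp(-2*x^2) and exp(-2*x^2) > 0 for every x, so f'(x) = 0 ⇔ 24*x^2 + 16*x - 6 = 0.
  Factor: 24*x^2 + 16*x - 6 = 2*(12*x^2 + 8*x - 3); 12*x^2 + 8*x - 3 = 0 has no rational roots; quadratic formula: x = (-8 ± √208)/24.
  ⇒ x = -sqrt(13)/6 - 1/3 ≈ -0.9343, -1/3 + sqrt(13)/6 ≈ 0.2676

f''(x) = 8*(-12*x^3 - 8*x^2 + 9*x + 2)*exp(-2*x^2)
Second-derivative test at each critical point:
  f''(-0.9343) = -5.0341 < 0 → local maximum
  f''(0.2676) = 24.9957 > 0 → local minimum

Critical points: x = -sqrt(13)/6 - 1/3 ≈ -0.9343 (local maximum); x = -1/3 + sqrt(13)/6 ≈ 0.2676 (local minimum)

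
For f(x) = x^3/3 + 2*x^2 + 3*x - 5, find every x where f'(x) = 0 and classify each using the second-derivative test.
f'(x) = x^2 + 4*x + 3

Solve f'(x) = 0:
  Factor: x^2 + 4*x + 3 = (x + 1)*(x + 3) = 0.
  ⇒ x = -3, -1

f''(x) = 2*x + 4
Second-derivative test at each critical point:
  f''(-3) = -2 < 0 → local maximum
  f''(-1) = 2 > 0 → local minimum

Critical points: x = -3 (local maximum); x = -1 (local minimum)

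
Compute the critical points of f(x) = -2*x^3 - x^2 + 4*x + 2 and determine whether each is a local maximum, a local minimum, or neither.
f'(x) = -6*x^2 - 2*x + 4

Solve f'(x) = 0:
  Factor: -6*x^2 - 2*x + 4 = -2*(x + 1)*(3*x - 2) = 0.
  ⇒ x = -1, 2/3

f''(x) = -12*x - 2
Second-derivative test at each critical point:
  f''(-1) = 10 > 0 → local minimum
  f''(2/3) = -10 < 0 → local maximum

Critical points: x = -1 (local minimum); x = 2/3 (local maximum)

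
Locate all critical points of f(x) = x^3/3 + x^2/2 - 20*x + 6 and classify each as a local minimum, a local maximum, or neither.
f'(x) = x^2 + x - 20

Solve f'(x) = 0:
  Factor: x^2 + x - 20 = (x - 4)*(x + 5) = 0.
  ⇒ x = -5, 4

f''(x) = 2*x + 1
Second-derivative test at each critical point:
  f''(-5) = -9 < 0 → local maximum
  f''(4) = 9 > 0 → local minimum

Critical points: x = -5 (local maximum); x = 4 (local minimum)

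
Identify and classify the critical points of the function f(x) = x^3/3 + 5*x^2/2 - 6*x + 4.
f'(x) = x^2 + 5*x - 6

Solve f'(x) = 0:
  Factor: x^2 + 5*x - 6 = (x - 1)*(x + 6) = 0.
  ⇒ x = -6, 1

f''(x) = 2*x + 5
Second-derivative test at each critical point:
  f''(-6) = -7 < 0 → local maximum
  f''(1) = 7 > 0 → local minimum

Critical points: x = -6 (local maximum); x = 1 (local minimum)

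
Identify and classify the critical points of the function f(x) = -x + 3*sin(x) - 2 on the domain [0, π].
f'(x) = 3*cos(x) - 1

Solve f'(x) = 0 on [0, π]:
  f'(x) = 0 ⇔ cos(x) = 1/3, i.e. x = ±arccos(1/3) + 2nπ; keep the solutions lying in [0, π].
  ⇒ x = acos(1/3) ≈ 1.2310

f''(x) = -3*sin(x)
Second-derivative test at each critical point:
  f''(1.2310) = -2.8284 < 0 → local maximum

Critical points: x = acos(1/3) ≈ 1.2310 (local maximum)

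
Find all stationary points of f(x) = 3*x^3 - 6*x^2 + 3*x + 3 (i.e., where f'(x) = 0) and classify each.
f'(x) = 9*x^2 - 12*x + 3

Solve f'(x) = 0:
  Factor: 9*x^2 - 12*x + 3 = 3*(x - 1)*(3*x - 1) = 0.
  ⇒ x = 1/3, 1

f''(x) = 18*x - 12
Second-derivative test at each critical point:
  f''(1/3) = -6 < 0 → local maximum
  f''(1) = 6 > 0 → local minimum

Critical points: x = 1/3 (local maximum); x = 1 (local minimum)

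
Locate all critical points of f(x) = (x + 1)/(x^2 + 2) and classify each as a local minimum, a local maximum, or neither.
f'(x) = (x^2 - 2*x*(x + 1) + 2)/(x^2 + 2)^2

Solve f'(x) = 0:
  f'(x) = -(x^2 + 2*x - 2)/(x^2 + 2)^2; the denominator is positive wherever f is defined, so f'(x) = 0 ⇔ -x^2 - 2*x + 2 = 0.
  x^2 + 2*x - 2 = 0 has no rational roots; quadratic formula: x = (-2 ± √12)/2.
  ⇒ x = -sqrt(3) - 1 ≈ -2.7321, -1 + sqrt(3) ≈ 0.7321

f''(x) = 2*(4*x^2*(x + 1) - (3*x + 1)*(x^2 + 2))/(x^2 + 2)^3
Second-derivative test at each critical point:
  f''(-2.7321) = 0.0387 > 0 → local minimum
  f''(0.7321) = -0.5387 < 0 → local maximum

Critical points: x = -sqrt(3) - 1 ≈ -2.7321 (local minimum); x = -1 + sqrt(3) ≈ 0.7321 (local maximum)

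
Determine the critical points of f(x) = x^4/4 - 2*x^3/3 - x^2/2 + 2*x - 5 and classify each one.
f'(x) = x^3 - 2*x^2 - x + 2

Solve f'(x) = 0:
  Factor: x^3 - 2*x^2 - x + 2 = (x - 2)*(x - 1)*(x + 1) = 0.
  ⇒ x = -1, 1, 2

f''(x) = 3*x^2 - 4*x - 1
Second-derivative test at each critical point:
  f''(-1) = 6 > 0 → local minimum
  f''(1) = -2 < 0 → local maximum
  f''(2) = 3 > 0 → local minimum

Critical points: x = -1 (local minimum); x = 1 (local maximum); x = 2 (local minimum)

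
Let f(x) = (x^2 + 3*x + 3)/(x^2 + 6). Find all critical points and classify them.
f'(x) = 3*(-x^2 + 2*x + 6)/(x^4 + 12*x^2 + 36)

Solve f'(x) = 0:
  f'(x) = -3*(x^2 - 2*x - 6)/(x^2 + 6)^2; the denominator is positive wherever f is defined, so f'(x) = 0 ⇔ -3*x^2 + 6*x + 18 = 0.
  Factor: -3*x^2 + 6*x + 18 = -3*(x^2 - 2*x - 6); x^2 - 2*x - 6 = 0 has no rational roots; quadratic formula: x = (2 ± √28)/2.
  ⇒ x = 1 - sqrt(7) ≈ -1.6458, 1 + sqrt(7) ≈ 3.6458

f''(x) = 6*(x^3 - 3*x^2 - 18*x + 6)/(x^6 + 18*x^4 + 108*x^2 + 216)
Second-derivative test at each critical point:
  f''(-1.6458) = 0.2093 > 0 → local minimum
  f''(3.6458) = -0.0427 < 0 → local maximum

Critical points: x = 1 - sqrt(7) ≈ -1.6458 (local minimum); x = 1 + sqrt(7) ≈ 3.6458 (local maximum)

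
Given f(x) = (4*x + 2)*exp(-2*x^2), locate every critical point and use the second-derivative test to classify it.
f'(x) = 4*(-2*x*(2*x + 1) + 1)*exp(-2*x^2)

Solve f'(x) = 0:
  f'(x) = (-16*x^2 - 8*x + 4)·exp(-2*x^2) and exp(-2*x^2) > 0 for every x, so f'(x) = 0 ⇔ -16*x^2 - 8*x + 4 = 0.
  Factor: -16*x^2 - 8*x + 4 = -4*(4*x^2 + 2*x - 1); 4*x^2 + 2*x - 1 = 0 has no rational roots; quadratic formula: x = (-2 ± √20)/8.
  ⇒ x = -sqrt(5)/4 - 1/4 ≈ -0.8090, -1/4 + sqrt(5)/4 ≈ 0.3090

f''(x) = 8*(4*x^2*(2*x + 1) - 6*x - 1)*exp(-2*x^2)
Second-derivative test at each critical point:
  f''(-0.8090) = 4.8314 > 0 → local minimum
  f''(0.3090) = -14.7786 < 0 → local maximum

Critical points: x = -sqrt(5)/4 - 1/4 ≈ -0.8090 (local minimum); x = -1/4 + sqrt(5)/4 ≈ 0.3090 (local maximum)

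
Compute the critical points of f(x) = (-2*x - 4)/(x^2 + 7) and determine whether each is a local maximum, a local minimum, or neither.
f'(x) = 2*(-x^2 + 2*x*(x + 2) - 7)/(x^2 + 7)^2

Solve f'(x) = 0:
  f'(x) = 2*(x^2 + 4*x - 7)/(x^2 + 7)^2; the denominator is positive wherever f is defined, so f'(x) = 0 ⇔ 2*x^2 + 8*x - 14 = 0.
  Factor: 2*x^2 + 8*x - 14 = 2*(x^2 + 4*x - 7); x^2 + 4*x - 7 = 0 has no rational roots; quadratic formula: x = (-4 ± √44)/2.
  ⇒ x = -sqrt(11) - 2 ≈ -5.3166, -2 + sqrt(11) ≈ 1.3166

f''(x) = 4*(-4*x^2*(x + 2) + (3*x + 2)*(x^2 + 7))/(x^2 + 7)^3
Second-derivative test at each critical point:
  f''(-5.3166) = -0.0107 < 0 → local maximum
  f''(1.3166) = 0.1739 > 0 → local minimum

Critical points: x = -sqrt(11) - 2 ≈ -5.3166 (local maximum); x = -2 + sqrt(11) ≈ 1.3166 (local minimum)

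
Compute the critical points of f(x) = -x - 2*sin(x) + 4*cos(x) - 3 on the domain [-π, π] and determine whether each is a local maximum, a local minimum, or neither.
f'(x) = -4*sin(x) - 2*cos(x) - 1

Solve f'(x) = 0 on [-π, π]:
  f'(x) = 0 ⇔ -4*sin(x) - 2*cos(x) = 1. Write the left side as R·cos(x + φ) with R = √((-2)² + 4²) = 2*sqrt(5), cos φ = -sqrt(5)/5, sin φ = 2*sqrt(5)/5; then cos(x + φ) = sqrt(5)/10. Solve for x and keep the solutions lying in [-π, π].
  ⇒ x = atan((-sqrt(19) - 2)/(-1 + 2*sqrt(19))) ≈ -0.6892, atan((-2 + sqrt(19))/(-2*sqrt(19) - 1)) + pi ≈ 2.9035

f''(x) = 2*sin(x) - 4*cos(x)
Second-derivative test at each critical point:
  f''(-0.6892) = -4.3589 < 0 → local maximum
  f''(2.9035) = 4.3589 > 0 → local minimum

Critical points: x = atan((-sqrt(19) - 2)/(-1 + 2*sqrt(19))) ≈ -0.6892 (local maximum); x = atan((-2 + sqrt(19))/(-2*sqrt(19) - 1)) + pi ≈ 2.9035 (local minimum)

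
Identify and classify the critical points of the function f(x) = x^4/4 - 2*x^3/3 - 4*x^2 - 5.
f'(x) = x*(x^2 - 2*x - 8)

Solve f'(x) = 0:
  Factor: x^3 - 2*x^2 - 8*x = x*(x - 4)*(x + 2) = 0.
  ⇒ x = -2, 0, 4

f''(x) = 3*x^2 - 4*x - 8
Second-derivative test at each critical point:
  f''(-2) = 12 > 0 → local minimum
  f''(0) = -8 < 0 → local maximum
  f''(4) = 24 > 0 → local minimum

Critical points: x = -2 (local minimum); x = 0 (local maximum); x = 4 (local minimum)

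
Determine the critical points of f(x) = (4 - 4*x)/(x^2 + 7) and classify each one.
f'(x) = 4*(-x^2 + 2*x*(x - 1) - 7)/(x^2 + 7)^2

Solve f'(x) = 0:
  f'(x) = 4*(x^2 - 2*x - 7)/(x^2 + 7)^2; the denominator is positive wherever f is defined, so f'(x) = 0 ⇔ 4*x^2 - 8*x - 28 = 0.
  Factor: 4*x^2 - 8*x - 28 = 4*(x^2 - 2*x - 7); x^2 - 2*x - 7 = 0 has no rational roots; quadratic formula: x = (2 ± √32)/2.
  ⇒ x = 1 - 2*sqrt(2) ≈ -1.8284, 1 + 2*sqrt(2) ≈ 3.8284

f''(x) = 8*(4*x^2*(1 - x) + (3*x - 1)*(x^2 + 7))/(x^2 + 7)^3
Second-derivative test at each critical point:
  f''(-1.8284) = -0.2115 < 0 → local maximum
  f''(3.8284) = 0.0482 > 0 → local minimum

Critical points: x = 1 - 2*sqrt(2) ≈ -1.8284 (local maximum); x = 1 + 2*sqrt(2) ≈ 3.8284 (local minimum)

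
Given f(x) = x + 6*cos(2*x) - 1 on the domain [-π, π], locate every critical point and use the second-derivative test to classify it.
f'(x) = 1 - 12*sin(2*x)

Solve f'(x) = 0 on [-π, π]:
  f'(x) = 0 ⇔ sin(2*x) = 1/12, i.e. 2*x = arcsin(1/12) + 2nπ or 2*x = π − arcsin(1/12) + 2nπ; keep the solutions lying in [-π, π].
  ⇒ x = -pi + asin(1/12)/2 ≈ -3.0999, -pi/2 - asin(1/12)/2 ≈ -1.6125, asin(1/12)/2 ≈ 0.0417, -asin(1/12)/2 + pi/2 ≈ 1.5291

f''(x) = -24*cos(2*x)
Second-derivative test at each critical point:
  f''(-3.0999) = -23.9165 < 0 → local maximum
  f''(-1.6125) = 23.9165 > 0 → local minimum
  f''(0.0417) = -23.9165 < 0 → local maximum
  f''(1.5291) = 23.9165 > 0 → local minimum

Critical points: x = -pi + asin(1/12)/2 ≈ -3.0999 (local maximum); x = -pi/2 - asin(1/12)/2 ≈ -1.6125 (local minimum); x = asin(1/12)/2 ≈ 0.0417 (local maximum); x = -asin(1/12)/2 + pi/2 ≈ 1.5291 (local minimum)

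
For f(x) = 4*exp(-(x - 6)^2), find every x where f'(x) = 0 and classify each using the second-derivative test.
f'(x) = 8*(6 - x)*exp(-(x - 6)^2)

Solve f'(x) = 0:
  f'(x) = (48 - 8*x)·exp(-(x - 6)^2) and exp(-(x - 6)^2) > 0 for every x, so f'(x) = 0 ⇔ 48 - 8*x = 0.
  Factor: 48 - 8*x = -8*(x - 6) = 0.
  ⇒ x = 6

f''(x) = 8*(2*(x - 6)^2 - 1)*exp(-(x - 6)^2)
Second-derivative test at each critical point:
  f''(6) = -8 < 0 → local maximum

Critical points: x = 6 (local maximum)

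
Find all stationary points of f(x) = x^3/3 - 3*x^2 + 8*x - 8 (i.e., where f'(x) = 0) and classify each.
f'(x) = x^2 - 6*x + 8

Solve f'(x) = 0:
  Factor: x^2 - 6*x + 8 = (x - 4)*(x - 2) = 0.
  ⇒ x = 2, 4

f''(x) = 2*x - 6
Second-derivative test at each critical point:
  f''(2) = -2 < 0 → local maximum
  f''(4) = 2 > 0 → local minimum

Critical points: x = 2 (local maximum); x = 4 (local minimum)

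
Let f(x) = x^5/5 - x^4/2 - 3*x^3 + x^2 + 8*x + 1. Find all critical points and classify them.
f'(x) = x^4 - 2*x^3 - 9*x^2 + 2*x + 8

Solve f'(x) = 0:
  Factor: x^4 - 2*x^3 - 9*x^2 + 2*x + 8 = (x - 4)*(x - 1)*(x + 1)*(x + 2) = 0.
  ⇒ x = -2, -1, 1, 4

f''(x) = 4*x^3 - 6*x^2 - 18*x + 2
Second-derivative test at each critical point:
  f''(-2) = -18 < 0 → local maximum
  f''(-1) = 10 > 0 → local minimum
  f''(1) = -18 < 0 → local maximum
  f''(4) = 90 > 0 → local minimum

Critical points: x = -2 (local maximum); x = -1 (local minimum); x = 1 (local maximum); x = 4 (local minimum)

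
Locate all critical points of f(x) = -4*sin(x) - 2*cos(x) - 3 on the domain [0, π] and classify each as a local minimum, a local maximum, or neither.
f'(x) = 2*sin(x) - 4*cos(x)

Solve f'(x) = 0 on [0, π]:
  f'(x) = 0 ⇔ -4*cos(x) = -2*sin(x) ⇔ tan(x) = 2, i.e. x = arctan(2) + nπ; keep the solutions lying in [0, π].
  ⇒ x = atan(2) ≈ 1.1071

f''(x) = 4*sin(x) + 2*cos(x)
Second-derivative test at each critical point:
  f''(1.1071) = 4.4721 > 0 → local minimum

Critical points: x = atan(2) ≈ 1.1071 (local minimum)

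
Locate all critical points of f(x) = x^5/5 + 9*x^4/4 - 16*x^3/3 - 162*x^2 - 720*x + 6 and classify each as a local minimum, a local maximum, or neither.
f'(x) = x^4 + 9*x^3 - 16*x^2 - 324*x - 720

Solve f'(x) = 0:
  Factor: x^4 + 9*x^3 - 16*x^2 - 324*x - 720 = (x - 6)*(x + 4)*(x + 5)*(x + 6) = 0.
  ⇒ x = -6, -5, -4, 6

f''(x) = 4*x^3 + 27*x^2 - 32*x - 324
Second-derivative test at each critical point:
  f''(-6) = -24 < 0 → local maximum
  f''(-5) = 11 > 0 → local minimum
  f''(-4) = -20 < 0 → local maximum
  f''(6) = 1320 > 0 → local minimum

Critical points: x = -6 (local maximum); x = -5 (local minimum); x = -4 (local maximum); x = 6 (local minimum)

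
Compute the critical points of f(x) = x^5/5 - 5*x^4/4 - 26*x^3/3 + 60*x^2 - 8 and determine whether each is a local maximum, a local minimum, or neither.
f'(x) = x*(x^3 - 5*x^2 - 26*x + 120)

Solve f'(x) = 0:
  Factor: x^4 - 5*x^3 - 26*x^2 + 120*x = x*(x - 6)*(x - 4)*(x + 5) = 0.
  ⇒ x = -5, 0, 4, 6

f''(x) = 4*x^3 - 15*x^2 - 52*x + 120
Second-derivative test at each critical point:
  f''(-5) = -495 < 0 → local maximum
  f''(0) = 120 > 0 → local minimum
  f''(4) = -72 < 0 → local maximum
  f''(6) = 132 > 0 → local minimum

Critical points: x = -5 (local maximum); x = 0 (local minimum); x = 4 (local maximum); x = 6 (local minimum)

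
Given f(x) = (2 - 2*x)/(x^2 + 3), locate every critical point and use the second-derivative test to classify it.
f'(x) = 2*(-x^2 + 2*x*(x - 1) - 3)/(x^2 + 3)^2

Solve f'(x) = 0:
  f'(x) = 2*(x - 3)*(x + 1)/(x^2 + 3)^2; the denominator is positive wherever f is defined, so f'(x) = 0 ⇔ 2*x^2 - 4*x - 6 = 0.
  Factor: 2*x^2 - 4*x - 6 = 2*(x - 3)*(x + 1) = 0.
  ⇒ x = -1, 3

f''(x) = 4*(4*x^2*(1 - x) + (3*x - 1)*(x^2 + 3))/(x^2 + 3)^3
Second-derivative test at each critical point:
  f''(-1) = -1/2 < 0 → local maximum
  f''(3) = 1/18 > 0 → local minimum

Critical points: x = -1 (local maximum); x = 3 (local minimum)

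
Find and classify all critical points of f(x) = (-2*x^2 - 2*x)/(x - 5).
f'(x) = 2*(-x^2 + 10*x + 5)/(x^2 - 10*x + 25)

Solve f'(x) = 0:
  f'(x) = -2*(x^2 - 10*x - 5)/(x - 5)^2; the denominator is positive wherever f is defined, so f'(x) = 0 ⇔ -2*x^2 + 20*x + 10 = 0.
  Factor: -2*x^2 + 20*x + 10 = -2*(x^2 - 10*x - 5); x^2 - 10*x - 5 = 0 has no rational roots; quadratic formula: x = (10 ± √120)/2.
  ⇒ x = 5 - sqrt(30) ≈ -0.4772, 5 + sqrt(30) ≈ 10.4772

f''(x) = -120/(x^3 - 15*x^2 + 75*x - 125)
Second-derivative test at each critical point:
  f''(-0.4772) = 0.7303 > 0 → local minimum
  f''(10.4772) = -0.7303 < 0 → local maximum

Critical points: x = 5 - sqrt(30) ≈ -0.4772 (local minimum); x = 5 + sqrt(30) ≈ 10.4772 (local maximum)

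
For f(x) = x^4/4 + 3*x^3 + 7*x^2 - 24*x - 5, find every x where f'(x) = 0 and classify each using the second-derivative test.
f'(x) = x^3 + 9*x^2 + 14*x - 24

Solve f'(x) = 0:
  Factor: x^3 + 9*x^2 + 14*x - 24 = (x - 1)*(x + 4)*(x + 6) = 0.
  ⇒ x = -6, -4, 1

f''(x) = 3*x^2 + 18*x + 14
Second-derivative test at each critical point:
  f''(-6) = 14 > 0 → local minimum
  f''(-4) = -10 < 0 → local maximum
  f''(1) = 35 > 0 → local minimum

Critical points: x = -6 (local minimum); x = -4 (local maximum); x = 1 (local minimum)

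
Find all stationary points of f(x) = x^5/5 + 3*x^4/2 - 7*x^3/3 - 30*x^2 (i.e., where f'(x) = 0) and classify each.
f'(x) = x*(x^3 + 6*x^2 - 7*x - 60)

Solve f'(x) = 0:
  Factor: x^4 + 6*x^3 - 7*x^2 - 60*x = x*(x - 3)*(x + 4)*(x + 5) = 0.
  ⇒ x = -5, -4, 0, 3

f''(x) = 4*x^3 + 18*x^2 - 14*x - 60
Second-derivative test at each critical point:
  f''(-5) = -40 < 0 → local maximum
  f''(-4) = 28 > 0 → local minimum
  f''(0) = -60 < 0 → local maximum
  f''(3) = 168 > 0 → local minimum

Critical points: x = -5 (local maximum); x = -4 (local minimum); x = 0 (local maximum); x = 3 (local minimum)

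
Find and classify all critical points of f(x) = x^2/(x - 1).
f'(x) = x*(x - 2)/(x^2 - 2*x + 1)

Solve f'(x) = 0:
  f'(x) = x*(x - 2)/(x - 1)^2; the denominator is positive wherever f is defined, so f'(x) = 0 ⇔ x^2 - 2*x = 0.
  Factor: x^2 - 2*x = x*(x - 2) = 0.
  ⇒ x = 0, 2

f''(x) = 2/(x^3 - 3*x^2 + 3*x - 1)
Second-derivative test at each critical point:
  f''(0) = -2 < 0 → local maximum
  f''(2) = 2 > 0 → local minimum

Critical points: x = 0 (local maximum); x = 2 (local minimum)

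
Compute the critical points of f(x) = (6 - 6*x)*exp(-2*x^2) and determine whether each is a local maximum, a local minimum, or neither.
f'(x) = 6*(4*x*(x - 1) - 1)*exp(-2*x^2)

Solve f'(x) = 0:
  f'(x) = (24*x^2 - 24*x - 6)·exp(-2*x^2) and exp(-2*x^2) > 0 for every x, so f'(x) = 0 ⇔ 24*x^2 - 24*x - 6 = 0.
  Factor: 24*x^2 - 24*x - 6 = 6*(4*x^2 - 4*x - 1); 4*x^2 - 4*x - 1 = 0 has no rational roots; quadratic formula: x = (4 ± √32)/8.
  ⇒ x = 1/2 - sqrt(2)/2 ≈ -0.2071, 1/2 + sqrt(2)/2 ≈ 1.2071

f''(x) = 24*(4*x^2*(1 - x) + 3*x - 1)*exp(-2*x^2)
Second-derivative test at each critical point:
  f''(-0.2071) = -31.1508 < 0 → local maximum
  f''(1.2071) = 1.8412 > 0 → local minimum

Critical points: x = 1/2 - sqrt(2)/2 ≈ -0.2071 (local maximum); x = 1/2 + sqrt(2)/2 ≈ 1.2071 (local minimum)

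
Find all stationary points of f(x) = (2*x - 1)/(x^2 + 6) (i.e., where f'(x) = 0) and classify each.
f'(x) = 2*(-x^2 + x + 6)/(x^4 + 12*x^2 + 36)

Solve f'(x) = 0:
  f'(x) = -2*(x - 3)*(x + 2)/(x^2 + 6)^2; the denominator is positive wherever f is defined, so f'(x) = 0 ⇔ -2*x^2 + 2*x + 12 = 0.
  Factor: -2*x^2 + 2*x + 12 = -2*(x - 3)*(x + 2) = 0.
  ⇒ x = -2, 3

f''(x) = 2*(4*x^2*(2*x - 1) + (1 - 6*x)*(x^2 + 6))/(x^2 + 6)^3
Second-derivative test at each critical point:
  f''(-2) = 1/10 > 0 → local minimum
  f''(3) = -2/45 < 0 → local maximum

Critical points: x = -2 (local minimum); x = 3 (local maximum)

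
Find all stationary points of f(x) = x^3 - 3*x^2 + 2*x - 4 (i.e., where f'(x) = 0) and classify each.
f'(x) = 3*x^2 - 6*x + 2

Solve f'(x) = 0:
  3*x^2 - 6*x + 2 = 0 has no rational roots; quadratic formula: x = (6 ± √12)/6.
  ⇒ x = 1 - sqrt(3)/3 ≈ 0.4226, sqrt(3)/3 + 1 ≈ 1.5774

f''(x) = 6*x - 6
Second-derivative test at each critical point:
  f''(0.4226) = -3.4641 < 0 → local maximum
  f''(1.5774) = 3.4641 > 0 → local minimum

Critical points: x = 1 - sqrt(3)/3 ≈ 0.4226 (local maximum); x = sqrt(3)/3 + 1 ≈ 1.5774 (local minimum)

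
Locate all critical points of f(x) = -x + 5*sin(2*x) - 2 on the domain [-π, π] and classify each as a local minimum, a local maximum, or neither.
f'(x) = 10*cos(2*x) - 1

Solve f'(x) = 0 on [-π, π]:
  f'(x) = 0 ⇔ cos(2*x) = 1/10, i.e. 2*x = ±arccos(1/10) + 2nπ; keep the solutions lying in [-π, π].
  ⇒ x = -pi + acos(1/10)/2 ≈ -2.4063, -acos(1/10)/2 ≈ -0.7353, acos(1/10)/2 ≈ 0.7353, pi - acos(1/10)/2 ≈ 2.4063

f''(x) = -20*sin(2*x)
Second-derivative test at each critical point:
  f''(-2.4063) = -19.8997 < 0 → local maximum
  f''(-0.7353) = 19.8997 > 0 → local minimum
  f''(0.7353) = -19.8997 < 0 → local maximum
  f''(2.4063) = 19.8997 > 0 → local minimum

Critical points: x = -pi + acos(1/10)/2 ≈ -2.4063 (local maximum); x = -acos(1/10)/2 ≈ -0.7353 (local minimum); x = acos(1/10)/2 ≈ 0.7353 (local maximum); x = pi - acos(1/10)/2 ≈ 2.4063 (local minimum)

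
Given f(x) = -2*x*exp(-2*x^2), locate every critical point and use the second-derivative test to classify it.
f'(x) = 2*(4*x^2 - 1)*exp(-2*x^2)

Solve f'(x) = 0:
  f'(x) = (8*x^2 - 2)·exp(-2*x^2) and exp(-2*x^2) > 0 for every x, so f'(x) = 0 ⇔ 8*x^2 - 2 = 0.
  Factor: 8*x^2 - 2 = 2*(2*x - 1)*(2*x + 1) = 0.
  ⇒ x = -1/2, 1/2

f''(x) = (-32*x^3 + 24*x)*exp(-2*x^2)
Second-derivative test at each critical point:
  f''(-1/2) = -4.8522 < 0 → local maximum
  f''(1/2) = 4.8522 > 0 → local minimum

Critical points: x = -1/2 (local maximum); x = 1/2 (local minimum)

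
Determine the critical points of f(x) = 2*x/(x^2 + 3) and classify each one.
f'(x) = 2*(3 - x^2)/(x^4 + 6*x^2 + 9)

Solve f'(x) = 0:
  f'(x) = -2*(x^2 - 3)/(x^2 + 3)^2; the denominator is positive wherever f is defined, so f'(x) = 0 ⇔ 6 - 2*x^2 = 0.
  Factor: 6 - 2*x^2 = -2*(x^2 - 3); x^2 - 3 = 0 has no rational roots; quadratic formula: x = (0 ± √12)/2.
  ⇒ x = -sqrt(3) ≈ -1.7321, sqrt(3) ≈ 1.7321

f''(x) = 4*x*(x^2 - 9)/(x^2 + 3)^3
Second-derivative test at each critical point:
  f''(-1.7321) = 0.1925 > 0 → local minimum
  f''(1.7321) = -0.1925 < 0 → local maximum

Critical points: x = -sqrt(3) ≈ -1.7321 (local minimum); x = sqrt(3) ≈ 1.7321 (local maximum)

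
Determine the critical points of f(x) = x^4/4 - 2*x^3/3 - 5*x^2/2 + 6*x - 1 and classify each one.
f'(x) = x^3 - 2*x^2 - 5*x + 6

Solve f'(x) = 0:
  Factor: x^3 - 2*x^2 - 5*x + 6 = (x - 3)*(x - 1)*(x + 2) = 0.
  ⇒ x = -2, 1, 3

f''(x) = 3*x^2 - 4*x - 5
Second-derivative test at each critical point:
  f''(-2) = 15 > 0 → local minimum
  f''(1) = -6 < 0 → local maximum
  f''(3) = 10 > 0 → local minimum

Critical points: x = -2 (local minimum); x = 1 (local maximum); x = 3 (local minimum)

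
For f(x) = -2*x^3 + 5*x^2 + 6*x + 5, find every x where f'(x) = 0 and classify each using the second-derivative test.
f'(x) = -6*x^2 + 10*x + 6

Solve f'(x) = 0:
  Factor: -6*x^2 + 10*x + 6 = -2*(3*x^2 - 5*x - 3); 3*x^2 - 5*x - 3 = 0 has no rational roots; quadratic formula: x = (5 ± √61)/6.
  ⇒ x = 5/6 - sqrt(61)/6 ≈ -0.4684, 5/6 + sqrt(61)/6 ≈ 2.1350

f''(x) = 10 - 12*x
Second-derivative test at each critical point:
  f''(-0.4684) = 15.6205 > 0 → local minimum
  f''(2.1350) = -15.6205 < 0 → local maximum

Critical points: x = 5/6 - sqrt(61)/6 ≈ -0.4684 (local minimum); x = 5/6 + sqrt(61)/6 ≈ 2.1350 (local maximum)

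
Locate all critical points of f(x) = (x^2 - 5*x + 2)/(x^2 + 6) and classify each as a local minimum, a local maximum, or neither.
f'(x) = (5*x^2 + 8*x - 30)/(x^4 + 12*x^2 + 36)

Solve f'(x) = 0:
  f'(x) = (5*x^2 + 8*x - 30)/(x^2 + 6)^2; the denominator is positive wherever f is defined, so f'(x) = 0 ⇔ 5*x^2 + 8*x - 30 = 0.
  5*x^2 + 8*x - 30 = 0 has no rational roots; quadratic formula: x = (-8 ± √664)/10.
  ⇒ x = -sqrt(166)/5 - 4/5 ≈ -3.3768, -4/5 + sqrt(166)/5 ≈ 1.7768

f''(x) = 2*(-5*x^3 - 12*x^2 + 90*x + 24)/(x^6 + 18*x^4 + 108*x^2 + 216)
Second-derivative test at each critical point:
  f''(-3.3768) = -0.0851 < 0 → local maximum
  f''(1.7768) = 0.3073 > 0 → local minimum

Critical points: x = -sqrt(166)/5 - 4/5 ≈ -3.3768 (local maximum); x = -4/5 + sqrt(166)/5 ≈ 1.7768 (local minimum)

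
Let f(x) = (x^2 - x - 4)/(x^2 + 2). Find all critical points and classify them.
f'(x) = (x^2 + 12*x - 2)/(x^4 + 4*x^2 + 4)

Solve f'(x) = 0:
  f'(x) = (x^2 + 12*x - 2)/(x^2 + 2)^2; the denominator is positive wherever f is defined, so f'(x) = 0 ⇔ x^2 + 12*x - 2 = 0.
  x^2 + 12*x - 2 = 0 has no rational roots; quadratic formula: x = (-12 ± √152)/2.
  ⇒ x = -sqrt(38) - 6 ≈ -12.1644, -6 + sqrt(38) ≈ 0.1644

f''(x) = 2*(-x^3 - 18*x^2 + 6*x + 12)/(x^6 + 6*x^4 + 12*x^2 + 8)
Second-derivative test at each critical point:
  f''(-12.1644) = -0.0005 < 0 → local maximum
  f''(0.1644) = 3.0005 > 0 → local minimum

Critical points: x = -sqrt(38) - 6 ≈ -12.1644 (local maximum); x = -6 + sqrt(38) ≈ 0.1644 (local minimum)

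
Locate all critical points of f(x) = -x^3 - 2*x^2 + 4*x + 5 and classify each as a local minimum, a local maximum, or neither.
f'(x) = -3*x^2 - 4*x + 4

Solve f'(x) = 0:
  Factor: -3*x^2 - 4*x + 4 = -(x + 2)*(3*x - 2) = 0.
  ⇒ x = -2, 2/3

f''(x) = -6*x - 4
Second-derivative test at each critical point:
  f''(-2) = 8 > 0 → local minimum
  f''(2/3) = -8 < 0 → local maximum

Critical points: x = -2 (local minimum); x = 2/3 (local maximum)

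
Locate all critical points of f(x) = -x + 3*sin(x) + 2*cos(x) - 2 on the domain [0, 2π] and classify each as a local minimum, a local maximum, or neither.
f'(x) = -2*sin(x) + 3*cos(x) - 1

Solve f'(x) = 0 on [0, 2π]:
  f'(x) = 0 ⇔ -2*sin(x) + 3*cos(x) = 1. Write the left side as R·cos(x + φ) with R = √(3² + 2²) = sqrt(13), cos φ = 3*sqrt(13)/13, sin φ = 2*sqrt(13)/13; then cos(x + φ) = sqrt(13)/13. Solve for x and keep the solutions lying in [0, 2π].
  ⇒ x = atan((-2 + 6*sqrt(3))/(3 + 4*sqrt(3))) ≈ 0.7018, atan((-6*sqrt(3) - 2)/(3 - 4*sqrt(3))) + pi ≈ 4.4054

f''(x) = -3*sin(x) - 2*cos(x)
Second-derivative test at each critical point:
  f''(0.7018) = -3.4641 < 0 → local maximum
  f''(4.4054) = 3.4641 > 0 → local minimum

Critical points: x = atan((-2 + 6*sqrt(3))/(3 + 4*sqrt(3))) ≈ 0.7018 (local maximum); x = atan((-6*sqrt(3) - 2)/(3 - 4*sqrt(3))) + pi ≈ 4.4054 (local minimum)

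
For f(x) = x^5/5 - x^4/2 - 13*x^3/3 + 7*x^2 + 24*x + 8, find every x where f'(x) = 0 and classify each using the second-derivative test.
f'(x) = x^4 - 2*x^3 - 13*x^2 + 14*x + 24

Solve f'(x) = 0:
  Factor: x^4 - 2*x^3 - 13*x^2 + 14*x + 24 = (x - 4)*(x - 2)*(x + 1)*(x + 3) = 0.
  ⇒ x = -3, -1, 2, 4

f''(x) = 4*x^3 - 6*x^2 - 26*x + 14
Second-derivative test at each critical point:
  f''(-3) = -70 < 0 → local maximum
  f''(-1) = 30 > 0 → local minimum
  f''(2) = -30 < 0 → local maximum
  f''(4) = 70 > 0 → local minimum

Critical points: x = -3 (local maximum); x = -1 (local minimum); x = 2 (local maximum); x = 4 (local minimum)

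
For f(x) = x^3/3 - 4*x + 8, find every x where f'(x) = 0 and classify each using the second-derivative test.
f'(x) = x^2 - 4

Solve f'(x) = 0:
  Factor: x^2 - 4 = (x - 2)*(x + 2) = 0.
  ⇒ x = -2, 2

f''(x) = 2*x
Second-derivative test at each critical point:
  f''(-2) = -4 < 0 → local maximum
  f''(2) = 4 > 0 → local minimum

Critical points: x = -2 (local maximum); x = 2 (local minimum)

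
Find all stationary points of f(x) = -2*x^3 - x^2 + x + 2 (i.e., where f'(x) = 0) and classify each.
f'(x) = -6*x^2 - 2*x + 1

Solve f'(x) = 0:
  6*x^2 + 2*x - 1 = 0 has no rational roots; quadratic formula: x = (-2 ± √28)/12.
  ⇒ x = -sqrt(7)/6 - 1/6 ≈ -0.6076, -1/6 + sqrt(7)/6 ≈ 0.2743

f''(x) = -12*x - 2
Second-derivative test at each critical point:
  f''(-0.6076) = 5.2915 > 0 → local minimum
  f''(0.2743) = -5.2915 < 0 → local maximum

Critical points: x = -sqrt(7)/6 - 1/6 ≈ -0.6076 (local minimum); x = -1/6 + sqrt(7)/6 ≈ 0.2743 (local maximum)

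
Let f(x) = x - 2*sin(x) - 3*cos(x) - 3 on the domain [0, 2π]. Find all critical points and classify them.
f'(x) = 3*sin(x) - 2*cos(x) + 1

Solve f'(x) = 0 on [0, 2π]:
  f'(x) = 0 ⇔ 3*sin(x) - 2*cos(x) = -1. Write the left side as R·cos(x + φ) with R = √((-2)² + (-3)²) = sqrt(13), cos φ = -2*sqrt(13)/13, sin φ = -3*sqrt(13)/13; then cos(x + φ) = -sqrt(13)/13. Solve for x and keep the solutions lying in [0, 2π].
  ⇒ x = atan((-3 + 4*sqrt(3))/(2 + 6*sqrt(3))) ≈ 0.3070, atan((-4*sqrt(3) - 3)/(2 - 6*sqrt(3))) + pi ≈ 4.0106

f''(x) = 2*sin(x) + 3*cos(x)
Second-derivative test at each critical point:
  f''(0.3070) = 3.4641 > 0 → local minimum
  f''(4.0106) = -3.4641 < 0 → local maximum

Critical points: x = atan((-3 + 4*sqrt(3))/(2 + 6*sqrt(3))) ≈ 0.3070 (local minimum); x = atan((-4*sqrt(3) - 3)/(2 - 6*sqrt(3))) + pi ≈ 4.0106 (local maximum)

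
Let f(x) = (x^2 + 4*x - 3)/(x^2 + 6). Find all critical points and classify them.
f'(x) = 2*(-2*x^2 + 9*x + 12)/(x^4 + 12*x^2 + 36)

Solve f'(x) = 0:
  f'(x) = -2*(2*x^2 - 9*x - 12)/(x^2 + 6)^2; the denominator is positive wherever f is defined, so f'(x) = 0 ⇔ -4*x^2 + 18*x + 24 = 0.
  Factor: -4*x^2 + 18*x + 24 = -2*(2*x^2 - 9*x - 12); 2*x^2 - 9*x - 12 = 0 has no rational roots; quadratic formula: x = (9 ± √177)/4.
  ⇒ x = 9/4 - sqrt(177)/4 ≈ -1.0760, 9/4 + sqrt(177)/4 ≈ 5.5760

f''(x) = 2*(4*x^3 - 27*x^2 - 72*x + 54)/(x^6 + 18*x^4 + 108*x^2 + 216)
Second-derivative test at each critical point:
  f''(-1.0760) = 0.5193 > 0 → local minimum
  f''(5.5760) = -0.0193 < 0 → local maximum

Critical points: x = 9/4 - sqrt(177)/4 ≈ -1.0760 (local minimum); x = 9/4 + sqrt(177)/4 ≈ 5.5760 (local maximum)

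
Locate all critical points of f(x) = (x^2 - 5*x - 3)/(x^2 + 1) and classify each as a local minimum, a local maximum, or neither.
f'(x) = (5*x^2 + 8*x - 5)/(x^4 + 2*x^2 + 1)

Solve f'(x) = 0:
  f'(x) = (5*x^2 + 8*x - 5)/(x^2 + 1)^2; the denominator is positive wherever f is defined, so f'(x) = 0 ⇔ 5*x^2 + 8*x - 5 = 0.
  5*x^2 + 8*x - 5 = 0 has no rational roots; quadratic formula: x = (-8 ± √164)/10.
  ⇒ x = -sqrt(41)/5 - 4/5 ≈ -2.0806, -4/5 + sqrt(41)/5 ≈ 0.4806

f''(x) = 2*(-5*x^3 - 12*x^2 + 15*x + 4)/(x^6 + 3*x^4 + 3*x^2 + 1)
Second-derivative test at each critical point:
  f''(-2.0806) = -0.4510 < 0 → local maximum
  f''(0.4806) = 8.4510 > 0 → local minimum

Critical points: x = -sqrt(41)/5 - 4/5 ≈ -2.0806 (local maximum); x = -4/5 + sqrt(41)/5 ≈ 0.4806 (local minimum)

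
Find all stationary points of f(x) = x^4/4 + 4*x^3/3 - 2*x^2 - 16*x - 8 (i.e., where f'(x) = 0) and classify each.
f'(x) = x^3 + 4*x^2 - 4*x - 16

Solve f'(x) = 0:
  Factor: x^3 + 4*x^2 - 4*x - 16 = (x - 2)*(x + 2)*(x + 4) = 0.
  ⇒ x = -4, -2, 2

f''(x) = 3*x^2 + 8*x - 4
Second-derivative test at each critical point:
  f''(-4) = 12 > 0 → local minimum
  f''(-2) = -8 < 0 → local maximum
  f''(2) = 24 > 0 → local minimum

Critical points: x = -4 (local minimum); x = -2 (local maximum); x = 2 (local minimum)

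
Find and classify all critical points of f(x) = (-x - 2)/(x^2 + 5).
f'(x) = (-x^2 + 2*x*(x + 2) - 5)/(x^2 + 5)^2

Solve f'(x) = 0:
  f'(x) = (x - 1)*(x + 5)/(x^2 + 5)^2; the denominator is positive wherever f is defined, so f'(x) = 0 ⇔ x^2 + 4*x - 5 = 0.
  Factor: x^2 + 4*x - 5 = (x - 1)*(x + 5) = 0.
  ⇒ x = -5, 1

f''(x) = 2*(-4*x^2*(x + 2) + (3*x + 2)*(x^2 + 5))/(x^2 + 5)^3
Second-derivative test at each critical point:
  f''(-5) = -1/150 < 0 → local maximum
  f''(1) = 1/6 > 0 → local minimum

Critical points: x = -5 (local maximum); x = 1 (local minimum)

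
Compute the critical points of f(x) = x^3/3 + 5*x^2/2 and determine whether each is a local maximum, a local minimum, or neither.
f'(x) = x*(x + 5)

Solve f'(x) = 0:
  Factor: x^2 + 5*x = x*(x + 5) = 0.
  ⇒ x = -5, 0

f''(x) = 2*x + 5
Second-derivative test at each critical point:
  f''(-5) = -5 < 0 → local maximum
  f''(0) = 5 > 0 → local minimum

Critical points: x = -5 (local maximum); x = 0 (local minimum)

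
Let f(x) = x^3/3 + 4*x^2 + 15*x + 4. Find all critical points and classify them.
f'(x) = x^2 + 8*x + 15

Solve f'(x) = 0:
  Factor: x^2 + 8*x + 15 = (x + 3)*(x + 5) = 0.
  ⇒ x = -5, -3

f''(x) = 2*x + 8
Second-derivative test at each critical point:
  f''(-5) = -2 < 0 → local maximum
  f''(-3) = 2 > 0 → local minimum

Critical points: x = -5 (local maximum); x = -3 (local minimum)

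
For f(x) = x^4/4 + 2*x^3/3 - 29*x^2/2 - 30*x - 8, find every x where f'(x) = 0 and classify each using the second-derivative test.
f'(x) = x^3 + 2*x^2 - 29*x - 30

Solve f'(x) = 0:
  Factor: x^3 + 2*x^2 - 29*x - 30 = (x - 5)*(x + 1)*(x + 6) = 0.
  ⇒ x = -6, -1, 5

f''(x) = 3*x^2 + 4*x - 29
Second-derivative test at each critical point:
  f''(-6) = 55 > 0 → local minimum
  f''(-1) = -30 < 0 → local maximum
  f''(5) = 66 > 0 → local minimum

Critical points: x = -6 (local minimum); x = -1 (local maximum); x = 5 (local minimum)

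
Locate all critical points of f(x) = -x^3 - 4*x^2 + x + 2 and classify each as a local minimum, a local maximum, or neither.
f'(x) = -3*x^2 - 8*x + 1

Solve f'(x) = 0:
  3*x^2 + 8*x - 1 = 0 has no rational roots; quadratic formula: x = (-8 ± √76)/6.
  ⇒ x = -sqrt(19)/3 - 4/3 ≈ -2.7863, -4/3 + sqrt(19)/3 ≈ 0.1196

f''(x) = -6*x - 8
Second-derivative test at each critical point:
  f''(-2.7863) = 8.7178 > 0 → local minimum
  f''(0.1196) = -8.7178 < 0 → local maximum

Critical points: x = -sqrt(19)/3 - 4/3 ≈ -2.7863 (local minimum); x = -4/3 + sqrt(19)/3 ≈ 0.1196 (local maximum)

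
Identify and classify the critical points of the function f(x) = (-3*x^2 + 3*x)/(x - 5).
f'(x) = 3*(-x^2 + 10*x - 5)/(x^2 - 10*x + 25)

Solve f'(x) = 0:
  f'(x) = -3*(x^2 - 10*x + 5)/(x - 5)^2; the denominator is positive wherever f is defined, so f'(x) = 0 ⇔ -3*x^2 + 30*x - 15 = 0.
  Factor: -3*x^2 + 30*x - 15 = -3*(x^2 - 10*x + 5); x^2 - 10*x + 5 = 0 has no rational roots; quadratic formula: x = (10 ± √80)/2.
  ⇒ x = 5 - 2*sqrt(5) ≈ 0.5279, 2*sqrt(5) + 5 ≈ 9.4721

f''(x) = -120/(x^3 - 15*x^2 + 75*x - 125)
Second-derivative test at each critical point:
  f''(0.5279) = 1.3416 > 0 → local minimum
  f''(9.4721) = -1.3416 < 0 → local maximum

Critical points: x = 5 - 2*sqrt(5) ≈ 0.5279 (local minimum); x = 2*sqrt(5) + 5 ≈ 9.4721 (local maximum)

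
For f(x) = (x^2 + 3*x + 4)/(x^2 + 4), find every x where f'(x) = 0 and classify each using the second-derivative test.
f'(x) = 3*(4 - x^2)/(x^4 + 8*x^2 + 16)

Solve f'(x) = 0:
  f'(x) = -3*(x - 2)*(x + 2)/(x^2 + 4)^2; the denominator is positive wherever f is defined, so f'(x) = 0 ⇔ 12 - 3*x^2 = 0.
  Factor: 12 - 3*x^2 = -3*(x - 2)*(x + 2) = 0.
  ⇒ x = -2, 2

f''(x) = 6*x*(x^2 - 12)/(x^6 + 12*x^4 + 48*x^2 + 64)
Second-derivative test at each critical point:
  f''(-2) = 3/16 > 0 → local minimum
  f''(2) = -3/16 < 0 → local maximum

Critical points: x = -2 (local minimum); x = 2 (local maximum)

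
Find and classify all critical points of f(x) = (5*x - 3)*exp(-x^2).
f'(x) = (-2*x*(5*x - 3) + 5)*exp(-x^2)

Solve f'(x) = 0:
  f'(x) = (-10*x^2 + 6*x + 5)·exp(-x^2) and exp(-x^2) > 0 for every x, so f'(x) = 0 ⇔ -10*x^2 + 6*x + 5 = 0.
  10*x^2 - 6*x - 5 = 0 has no rational roots; quadratic formula: x = (6 ± √236)/20.
  ⇒ x = 3/10 - sqrt(59)/10 ≈ -0.4681, 3/10 + sqrt(59)/10 ≈ 1.0681

f''(x) = 2*(2*x^2*(5*x - 3) - 15*x + 3)*exp(-x^2)
Second-derivative test at each critical point:
  f''(-0.4681) = 12.3392 > 0 → local minimum
  f''(1.0681) = -4.9089 < 0 → local maximum

Critical points: x = 3/10 - sqrt(59)/10 ≈ -0.4681 (local minimum); x = 3/10 + sqrt(59)/10 ≈ 1.0681 (local maximum)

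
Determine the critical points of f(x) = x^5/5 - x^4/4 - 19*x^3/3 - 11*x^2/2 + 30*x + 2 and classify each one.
f'(x) = x^4 - x^3 - 19*x^2 - 11*x + 30

Solve f'(x) = 0:
  Factor: x^4 - x^3 - 19*x^2 - 11*x + 30 = (x - 5)*(x - 1)*(x + 2)*(x + 3) = 0.
  ⇒ x = -3, -2, 1, 5

f''(x) = 4*x^3 - 3*x^2 - 38*x - 11
Second-derivative test at each critical point:
  f''(-3) = -32 < 0 → local maximum
  f''(-2) = 21 > 0 → local minimum
  f''(1) = -48 < 0 → local maximum
  f''(5) = 224 > 0 → local minimum

Critical points: x = -3 (local maximum); x = -2 (local minimum); x = 1 (local maximum); x = 5 (local minimum)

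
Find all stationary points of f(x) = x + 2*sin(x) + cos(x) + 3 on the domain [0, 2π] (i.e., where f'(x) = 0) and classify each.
f'(x) = -sin(x) + 2*cos(x) + 1

Solve f'(x) = 0 on [0, 2π]:
  f'(x) = 0 ⇔ -sin(x) + 2*cos(x) = -1. Write the left side as R·cos(x + φ) with R = √(2² + 1²) = sqrt(5), cos φ = 2*sqrt(5)/5, sin φ = sqrt(5)/5; then cos(x + φ) = -sqrt(5)/5. Solve for x and keep the solutions lying in [0, 2π].
  ⇒ x = pi/2 ≈ 1.5708, atan(3/4) + pi ≈ 3.7851

f''(x) = -2*sin(x) - cos(x)
Second-derivative test at each critical point:
  f''(1.5708) = -2 < 0 → local maximum
  f''(3.7851) = 2 > 0 → local minimum

Critical points: x = pi/2 ≈ 1.5708 (local maximum); x = atan(3/4) + pi ≈ 3.7851 (local minimum)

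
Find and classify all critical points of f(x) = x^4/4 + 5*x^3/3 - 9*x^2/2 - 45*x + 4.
f'(x) = x^3 + 5*x^2 - 9*x - 45

Solve f'(x) = 0:
  Factor: x^3 + 5*x^2 - 9*x - 45 = (x - 3)*(x + 3)*(x + 5) = 0.
  ⇒ x = -5, -3, 3

f''(x) = 3*x^2 + 10*x - 9
Second-derivative test at each critical point:
  f''(-5) = 16 > 0 → local minimum
  f''(-3) = -12 < 0 → local maximum
  f''(3) = 48 > 0 → local minimum

Critical points: x = -5 (local minimum); x = -3 (local maximum); x = 3 (local minimum)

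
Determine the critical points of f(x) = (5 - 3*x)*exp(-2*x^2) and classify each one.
f'(x) = (4*x*(3*x - 5) - 3)*exp(-2*x^2)

Solve f'(x) = 0:
  f'(x) = (12*x^2 - 20*x - 3)·exp(-2*x^2) and exp(-2*x^2) > 0 for every x, so f'(x) = 0 ⇔ 12*x^2 - 20*x - 3 = 0.
  12*x^2 - 20*x - 3 = 0 has no rational roots; quadratic formula: x = (20 ± √544)/24.
  ⇒ x = 5/6 - sqrt(34)/6 ≈ -0.1385, 5/6 + sqrt(34)/6 ≈ 1.8052

f''(x) = 4*(4*x^2*(5 - 3*x) + 9*x - 5)*exp(-2*x^2)
Second-derivative test at each critical point:
  f''(-0.1385) = -22.4460 < 0 → local maximum
  f''(1.8052) = 0.0345 > 0 → local minimum

Critical points: x = 5/6 - sqrt(34)/6 ≈ -0.1385 (local maximum); x = 5/6 + sqrt(34)/6 ≈ 1.8052 (local minimum)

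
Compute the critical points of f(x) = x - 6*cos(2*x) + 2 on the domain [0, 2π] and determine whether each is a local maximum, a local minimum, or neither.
f'(x) = 12*sin(2*x) + 1

Solve f'(x) = 0 on [0, 2π]:
  f'(x) = 0 ⇔ sin(2*x) = -1/12, i.e. 2*x = arcsin(-1/12) + 2nπ or 2*x = π − arcsin(-1/12) + 2nπ; keep the solutions lying in [0, 2π].
  ⇒ x = asin(1/12)/2 + pi/2 ≈ 1.6125, pi - asin(1/12)/2 ≈ 3.0999, asin(1/12)/2 + 3*pi/2 ≈ 4.7541, -asin(1/12)/2 + 2*pi ≈ 6.2415

f''(x) = 24*cos(2*x)
Second-derivative test at each critical point:
  f''(1.6125) = -23.9165 < 0 → local maximum
  f''(3.0999) = 23.9165 > 0 → local minimum
  f''(4.7541) = -23.9165 < 0 → local maximum
  f''(6.2415) = 23.9165 > 0 → local minimum

Critical points: x = asin(1/12)/2 + pi/2 ≈ 1.6125 (local maximum); x = pi - asin(1/12)/2 ≈ 3.0999 (local minimum); x = asin(1/12)/2 + 3*pi/2 ≈ 4.7541 (local maximum); x = -asin(1/12)/2 + 2*pi ≈ 6.2415 (local minimum)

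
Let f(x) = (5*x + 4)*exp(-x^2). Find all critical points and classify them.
f'(x) = (-2*x*(5*x + 4) + 5)*exp(-x^2)

Solve f'(x) = 0:
  f'(x) = (-10*x^2 - 8*x + 5)·exp(-x^2) and exp(-x^2) > 0 for every x, so f'(x) = 0 ⇔ -10*x^2 - 8*x + 5 = 0.
  10*x^2 + 8*x - 5 = 0 has no rational roots; quadratic formula: x = (-8 ± √264)/20.
  ⇒ x = -sqrt(66)/10 - 2/5 ≈ -1.2124, -2/5 + sqrt(66)/10 ≈ 0.4124

f''(x) = 2*(2*x^2*(5*x + 4) - 15*x - 4)*exp(-x^2)
Second-derivative test at each critical point:
  f''(-1.2124) = 3.7361 > 0 → local minimum
  f''(0.4124) = -13.7069 < 0 → local maximum

Critical points: x = -sqrt(66)/10 - 2/5 ≈ -1.2124 (local minimum); x = -2/5 + sqrt(66)/10 ≈ 0.4124 (local maximum)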